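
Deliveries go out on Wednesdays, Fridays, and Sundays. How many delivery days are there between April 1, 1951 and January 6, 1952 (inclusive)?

121

April 1, 1951 is a Sunday.
From April 1, 1951 to January 6, 1952 is 281 days inclusive.
281 = 7 × 40 + 1, so there are 40 full weeks plus 1 extra day.
Each full week contributes 3 days from the set (Wed, Fri, Sun): 40 × 3 = 120.
The 1 extra day is Sun — 1 of them qualifies.
Total: 120 + 1 = 121.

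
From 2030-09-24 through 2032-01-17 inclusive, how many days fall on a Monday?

2030-09-24 is a Tuesday.
The range spans 481 days (inclusive of both endpoints).
481 = 7 × 68 + 5, so there are 68 full weeks plus 5 extra days.
Each full week contributes one Monday: 68 so far.
The 5 extra days are Tuesday, Wednesday, Thursday, Friday, Saturday — none qualify.
Total: 68 + 0 = 68.

68 Mondays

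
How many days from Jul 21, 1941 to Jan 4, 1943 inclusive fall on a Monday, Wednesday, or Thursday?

229

Jul 21, 1941 is a Monday.
The range spans 533 days (inclusive of both endpoints).
533 = 7 × 76 + 1, so there are 76 full weeks plus 1 extra day.
Each full week contributes 3 days from the set (Mon, Wed, Thu): 76 × 3 = 228.
The 1 extra day is Monday — 1 of them qualifies.
Total: 228 + 1 = 229.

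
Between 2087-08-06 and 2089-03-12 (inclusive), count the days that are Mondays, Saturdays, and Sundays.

2087-08-06 is a Wednesday.
That's 585 days from start to end, counting both.
585 = 7 × 83 + 4, so there are 83 full weeks plus 4 extra days.
Each full week contributes 3 days from the set (Mon, Sat, Sun): 83 × 3 = 249.
The 4 extra days are Wednesday, Thursday, Friday, Saturday — 1 of them qualifies.
Total: 249 + 1 = 250.

250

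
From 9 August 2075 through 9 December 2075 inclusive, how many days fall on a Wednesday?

17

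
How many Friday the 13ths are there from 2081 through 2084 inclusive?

6

Friday-the-13ths by year:
2081: Jun
2082: Feb, Mar, Nov
2083: Aug
2084: Oct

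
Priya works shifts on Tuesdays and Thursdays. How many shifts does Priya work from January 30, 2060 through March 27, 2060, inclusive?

16

January 30, 2060 is a Friday.
From January 30, 2060 to March 27, 2060 is 58 days inclusive.
58 = 7 × 8 + 2, so there are 8 full weeks plus 2 extra days.
Each full week contributes 2 days from the set (Tue, Thu): 8 × 2 = 16.
The 2 extra days are Fri, Sat — none qualify.
Total: 16 + 0 = 16.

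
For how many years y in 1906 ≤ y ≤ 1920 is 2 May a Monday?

Day of week of May 2 in each year:
1906: Wed, 1907: Thu, 1908: Sat, 1909: Sun, 1910: Mon ✓, 1911: Tue, 1912: Thu, 1913: Fri, 1914: Sat, 1915: Sun, 1916: Tue, 1917: Wed, 1918: Thu, 1919: Fri, 1920: Sun
Mondays: 1910.

1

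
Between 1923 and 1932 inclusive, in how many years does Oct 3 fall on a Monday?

2

Day of week of October 3 in each year:
1923: Wed, 1924: Fri, 1925: Sat, 1926: Sun, 1927: Mon ✓, 1928: Wed, 1929: Thu, 1930: Fri, 1931: Sat, 1932: Mon ✓
Mondays: 1927, 1932.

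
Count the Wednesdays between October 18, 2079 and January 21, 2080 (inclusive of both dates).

October 18, 2079 is a Wednesday.
From October 18, 2079 to January 21, 2080 is 96 days inclusive.
96 = 7 × 13 + 5, so there are 13 full weeks plus 5 extra days.
Each full week contributes one Wednesday: 13 so far.
The 5 extra days are Wed, Thu, Fri, Sat, Sun — 1 of them qualifies.
Total: 13 + 1 = 14.

14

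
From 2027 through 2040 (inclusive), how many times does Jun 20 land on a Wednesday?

3

Day of week of June 20 in each year:
2027: Sun, 2028: Tue, 2029: Wed ✓, 2030: Thu, 2031: Fri, 2032: Sun, 2033: Mon, 2034: Tue, 2035: Wed ✓, 2036: Fri, 2037: Sat, 2038: Sun, 2039: Mon, 2040: Wed ✓
Wednesdays: 2029, 2035, 2040.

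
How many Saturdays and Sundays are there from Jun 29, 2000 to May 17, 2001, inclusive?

Jun 29, 2000 is a Thursday.
From Jun 29, 2000 to May 17, 2001 is 323 days inclusive.
323 = 7 × 46 + 1, so there are 46 full weeks plus 1 extra day.
Each full week contributes 2 weekend days (Sat, Sun): 46 × 2 = 92.
The 1 extra day is Thu — none qualify.
Total: 92 + 0 = 92.

92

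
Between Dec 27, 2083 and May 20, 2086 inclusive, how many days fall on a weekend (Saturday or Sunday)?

Dec 27, 2083 is a Monday.
From Dec 27, 2083 to May 20, 2086 is 876 days inclusive.
876 = 7 × 125 + 1, so there are 125 full weeks plus 1 extra day.
Each full week contributes 2 weekend days (Sat, Sun): 125 × 2 = 250.
The 1 extra day is Mon — none qualify.
Total: 250 + 0 = 250.

250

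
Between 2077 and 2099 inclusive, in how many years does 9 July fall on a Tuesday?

3

Day of week of July 9 in each year:
2077: Fri, 2078: Sat, 2079: Sun, 2080: Tue ✓, 2081: Wed, 2082: Thu, 2083: Fri, 2084: Sun, 2085: Mon, 2086: Tue ✓, 2087: Wed, 2088: Fri, 2089: Sat, 2090: Sun, 2091: Mon, 2092: Wed, 2093: Thu, 2094: Fri, 2095: Sat, 2096: Mon, 2097: Tue ✓, 2098: Wed, 2099: Thu
Tuesdays: 2080, 2086, 2097.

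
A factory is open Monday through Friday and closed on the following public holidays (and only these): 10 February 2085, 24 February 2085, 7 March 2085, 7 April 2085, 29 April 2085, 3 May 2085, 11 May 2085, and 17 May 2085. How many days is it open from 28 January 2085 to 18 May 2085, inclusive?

28 January 2085 is a Sunday.
That's 111 days from start to end, counting both.
111 = 7 × 15 + 6, so there are 15 full weeks plus 6 extra days.
Each full week contributes 5 weekdays (Mon–Fri): 15 × 5 = 75.
The 6 extra days are Sun, Mon, Tue, Wed, Thu, Fri — 5 of them qualify.
Total: 75 + 5 = 80.
Holidays: 10 February 2085 (Sat); 24 February 2085 (Sat); 7 March 2085 (Wed); 7 April 2085 (Sat); 29 April 2085 (Sun); 3 May 2085 (Thu); 11 May 2085 (Fri); 17 May 2085 (Thu).
4 of the 8 holidays fall on weekdays; the rest are weekends and were already excluded.
Business days: 80 − 4 = 76.

76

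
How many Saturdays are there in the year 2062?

52

Jan 1, 2062 is a Sunday.
The range spans 365 days (inclusive of both endpoints).
365 = 7 × 52 + 1, so there are 52 full weeks plus 1 extra day.
Each full week contributes one Saturday: 52 so far.
The 1 extra day is Sun — none qualify.
Total: 52 + 0 = 52.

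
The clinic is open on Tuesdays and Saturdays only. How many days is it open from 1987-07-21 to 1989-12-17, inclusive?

1987-07-21 is a Tuesday.
That's 881 days from start to end, counting both.
881 = 7 × 125 + 6, so there are 125 full weeks plus 6 extra days.
Each full week contributes 2 days from the set (Tue, Sat): 125 × 2 = 250.
The 6 extra days are Tue, Wed, Thu, Fri, Sat, Sun — 2 of them qualify.
Total: 250 + 2 = 252.

252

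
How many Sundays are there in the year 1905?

53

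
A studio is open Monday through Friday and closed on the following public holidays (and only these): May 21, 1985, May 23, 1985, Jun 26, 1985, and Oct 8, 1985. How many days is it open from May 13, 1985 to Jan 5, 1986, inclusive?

May 13, 1985 is a Monday.
That's 238 days from start to end, counting both.
238 = 7 × 34, so the span is exactly 34 full weeks.
Each full week contributes 5 weekdays (Mon–Fri): 34 × 5 = 170.
Total: 170.
Holidays: May 21, 1985 (Tue); May 23, 1985 (Thu); Jun 26, 1985 (Wed); Oct 8, 1985 (Tue).
All 4 holidays fall on weekdays, so subtract 4.
Business days: 170 − 4 = 166.

166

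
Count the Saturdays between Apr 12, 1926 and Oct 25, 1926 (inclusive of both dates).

28 Saturdays

Apr 12, 1926 is a Monday.
The range spans 197 days (inclusive of both endpoints).
197 = 7 × 28 + 1, so there are 28 full weeks plus 1 extra day.
Each full week contributes one Saturday: 28 so far.
The 1 extra day is Mon — none qualify.
Total: 28 + 0 = 28.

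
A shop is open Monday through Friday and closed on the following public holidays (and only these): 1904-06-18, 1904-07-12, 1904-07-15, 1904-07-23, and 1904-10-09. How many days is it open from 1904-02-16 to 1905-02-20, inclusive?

1904-02-16 is a Tuesday.
From 1904-02-16 to 1905-02-20 is 371 days inclusive.
371 = 7 × 53, so the span is exactly 53 full weeks.
Each full week contributes 5 weekdays (Mon–Fri): 53 × 5 = 265.
Total: 265.
Holidays: 1904-06-18 (Sat); 1904-07-12 (Tue); 1904-07-15 (Fri); 1904-07-23 (Sat); 1904-10-09 (Sun).
2 of the 5 holidays fall on weekdays; the rest are weekends and were already excluded.
Business days: 265 − 2 = 263.

263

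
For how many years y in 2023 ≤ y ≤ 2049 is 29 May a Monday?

Day of week of May 29 in each year:
2023: Mon ✓, 2024: Wed, 2025: Thu, 2026: Fri, 2027: Sat, 2028: Mon ✓, 2029: Tue, 2030: Wed, 2031: Thu, 2032: Sat, 2033: Sun, 2034: Mon ✓, 2035: Tue, 2036: Thu, 2037: Fri, 2038: Sat, 2039: Sun, 2040: Tue, 2041: Wed, 2042: Thu, 2043: Fri, 2044: Sun, 2045: Mon ✓, 2046: Tue, 2047: Wed, 2048: Fri, 2049: Sat
Mondays: 2023, 2028, 2034, 2045.

4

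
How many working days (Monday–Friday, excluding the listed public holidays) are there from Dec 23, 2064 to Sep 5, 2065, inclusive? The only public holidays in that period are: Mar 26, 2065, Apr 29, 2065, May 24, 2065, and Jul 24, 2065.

181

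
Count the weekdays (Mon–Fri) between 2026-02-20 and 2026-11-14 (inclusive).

191 weekdays

2026-02-20 is a Friday.
The range spans 268 days (inclusive of both endpoints).
268 = 7 × 38 + 2, so there are 38 full weeks plus 2 extra days.
Each full week contributes 5 weekdays (Mon–Fri): 38 × 5 = 190.
The 2 extra days are Fri, Sat — 1 of them qualifies.
Total: 190 + 1 = 191.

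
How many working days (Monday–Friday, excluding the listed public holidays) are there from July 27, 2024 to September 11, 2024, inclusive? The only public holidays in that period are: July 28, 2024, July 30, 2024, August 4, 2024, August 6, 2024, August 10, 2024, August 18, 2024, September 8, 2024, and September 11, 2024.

30

July 27, 2024 is a Saturday.
From July 27, 2024 to September 11, 2024 is 47 days inclusive.
47 = 7 × 6 + 5, so there are 6 full weeks plus 5 extra days.
Each full week contributes 5 weekdays (Mon–Fri): 6 × 5 = 30.
The 5 extra days are Saturday, Sunday, Monday, Tuesday, Wednesday — 3 of them qualify.
Total: 30 + 3 = 33.
Holidays: July 28, 2024 (Sun); July 30, 2024 (Tue); August 4, 2024 (Sun); August 6, 2024 (Tue); August 10, 2024 (Sat); August 18, 2024 (Sun); September 8, 2024 (Sun); September 11, 2024 (Wed).
3 of the 8 holidays fall on weekdays; the rest are weekends and were already excluded.
Business days: 33 − 3 = 30.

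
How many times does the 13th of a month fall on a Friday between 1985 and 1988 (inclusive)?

7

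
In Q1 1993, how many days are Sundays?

13

January 1, 1993 is a Friday.
The range spans 90 days (inclusive of both endpoints).
90 = 7 × 12 + 6, so there are 12 full weeks plus 6 extra days.
Each full week contributes one Sunday: 12 so far.
The 6 extra days are Friday, Saturday, Sunday, Monday, Tuesday, Wednesday — 1 of them qualifies.
Total: 12 + 1 = 13.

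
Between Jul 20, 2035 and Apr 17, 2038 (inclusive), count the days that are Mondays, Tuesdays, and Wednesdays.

429

Jul 20, 2035 is a Friday.
That's 1003 days from start to end, counting both.
1003 = 7 × 143 + 2, so there are 143 full weeks plus 2 extra days.
Each full week contributes 3 days from the set (Mon, Tue, Wed): 143 × 3 = 429.
The 2 extra days are Friday, Saturday — none qualify.
Total: 429 + 0 = 429.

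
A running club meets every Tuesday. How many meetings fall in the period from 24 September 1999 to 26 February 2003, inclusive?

24 September 1999 is a Friday.
That's 1252 days from start to end, counting both.
1252 = 7 × 178 + 6, so there are 178 full weeks plus 6 extra days.
Each full week contributes one Tuesday: 178 so far.
The 6 extra days are Fri, Sat, Sun, Mon, Tue, Wed — 1 of them qualifies.
Total: 178 + 1 = 179.

179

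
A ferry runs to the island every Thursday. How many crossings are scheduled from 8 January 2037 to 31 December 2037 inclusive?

52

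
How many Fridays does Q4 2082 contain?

13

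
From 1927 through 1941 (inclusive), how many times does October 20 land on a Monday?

2

Day of week of October 20 in each year:
1927: Thu, 1928: Sat, 1929: Sun, 1930: Mon ✓, 1931: Tue, 1932: Thu, 1933: Fri, 1934: Sat, 1935: Sun, 1936: Tue, 1937: Wed, 1938: Thu, 1939: Fri, 1940: Sun, 1941: Mon ✓
Mondays: 1930, 1941.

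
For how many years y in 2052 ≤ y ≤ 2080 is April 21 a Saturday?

Day of week of April 21 in each year:
2052: Sun, 2053: Mon, 2054: Tue, 2055: Wed, 2056: Fri, 2057: Sat ✓, 2058: Sun, 2059: Mon, 2060: Wed, 2061: Thu, 2062: Fri, 2063: Sat ✓, 2064: Mon, 2065: Tue, 2066: Wed, 2067: Thu, 2068: Sat ✓, 2069: Sun, 2070: Mon, 2071: Tue, 2072: Thu, 2073: Fri, 2074: Sat ✓, 2075: Sun, 2076: Tue, 2077: Wed, 2078: Thu, 2079: Fri, 2080: Sun
Saturdays: 2057, 2063, 2068, 2074.

4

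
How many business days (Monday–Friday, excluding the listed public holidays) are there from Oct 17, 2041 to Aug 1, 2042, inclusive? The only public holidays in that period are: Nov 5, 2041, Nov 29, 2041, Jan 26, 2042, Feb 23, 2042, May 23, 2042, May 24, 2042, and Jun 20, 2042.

203 business days

Oct 17, 2041 is a Thursday.
The range spans 289 days (inclusive of both endpoints).
289 = 7 × 41 + 2, so there are 41 full weeks plus 2 extra days.
Each full week contributes 5 weekdays (Mon–Fri): 41 × 5 = 205.
The 2 extra days are Thu, Fri — 2 of them qualify.
Total: 205 + 2 = 207.
Holidays: Nov 5, 2041 (Tue); Nov 29, 2041 (Fri); Jan 26, 2042 (Sun); Feb 23, 2042 (Sun); May 23, 2042 (Fri); May 24, 2042 (Sat); Jun 20, 2042 (Fri).
4 of the 7 holidays fall on weekdays; the rest are weekends and were already excluded.
Business days: 207 − 4 = 203.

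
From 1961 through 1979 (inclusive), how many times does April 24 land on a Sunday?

Day of week of April 24 in each year:
1961: Mon, 1962: Tue, 1963: Wed, 1964: Fri, 1965: Sat, 1966: Sun ✓, 1967: Mon, 1968: Wed, 1969: Thu, 1970: Fri, 1971: Sat, 1972: Mon, 1973: Tue, 1974: Wed, 1975: Thu, 1976: Sat, 1977: Sun ✓, 1978: Mon, 1979: Tue
Sundays: 1966, 1977.

2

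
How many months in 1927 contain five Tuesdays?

4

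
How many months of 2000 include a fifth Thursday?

A month has five Thursdays exactly when Thursday falls within its first (length − 28) days.
Jan: 31 days, starts Sat → 5 of Sat, Sun, Mon
Feb: 29 days, starts Tue → 5 of Tue
Mar: 31 days, starts Wed → 5 of Wed, Thu, Fri ✓
Apr: 30 days, starts Sat → 5 of Sat, Sun
May: 31 days, starts Mon → 5 of Mon, Tue, Wed
Jun: 30 days, starts Thu → 5 of Thu, Fri ✓
Jul: 31 days, starts Sat → 5 of Sat, Sun, Mon
Aug: 31 days, starts Tue → 5 of Tue, Wed, Thu ✓
Sep: 30 days, starts Fri → 5 of Fri, Sat
Oct: 31 days, starts Sun → 5 of Sun, Mon, Tue
Nov: 30 days, starts Wed → 5 of Wed, Thu ✓
Dec: 31 days, starts Fri → 5 of Fri, Sat, Sun
Months with five Thursdays: Mar, Jun, Aug, Nov.

4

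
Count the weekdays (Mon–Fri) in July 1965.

July 1, 1965 is a Thursday.
From July 1, 1965 to July 31, 1965 is 31 days inclusive.
31 = 7 × 4 + 3, so there are 4 full weeks plus 3 extra days.
Each full week contributes 5 weekdays (Mon–Fri): 4 × 5 = 20.
The 3 extra days are Thursday, Friday, Saturday — 2 of them qualify.
Total: 20 + 2 = 22.

22 weekdays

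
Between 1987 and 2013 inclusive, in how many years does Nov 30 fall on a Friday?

Day of week of November 30 in each year:
1987: Mon, 1988: Wed, 1989: Thu, 1990: Fri ✓, 1991: Sat, 1992: Mon, 1993: Tue, 1994: Wed, 1995: Thu, 1996: Sat, 1997: Sun, 1998: Mon, 1999: Tue, 2000: Thu, 2001: Fri ✓, 2002: Sat, 2003: Sun, 2004: Tue, 2005: Wed, 2006: Thu, 2007: Fri ✓, 2008: Sun, 2009: Mon, 2010: Tue, 2011: Wed, 2012: Fri ✓, 2013: Sat
Fridays: 1990, 2001, 2007, 2012.

4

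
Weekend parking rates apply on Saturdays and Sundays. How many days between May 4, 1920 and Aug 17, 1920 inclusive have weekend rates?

May 4, 1920 is a Tuesday.
From May 4, 1920 to Aug 17, 1920 is 106 days inclusive.
106 = 7 × 15 + 1, so there are 15 full weeks plus 1 extra day.
Each full week contributes 2 weekend days (Sat, Sun): 15 × 2 = 30.
The 1 extra day is Tuesday — none qualify.
Total: 30 + 0 = 30.

30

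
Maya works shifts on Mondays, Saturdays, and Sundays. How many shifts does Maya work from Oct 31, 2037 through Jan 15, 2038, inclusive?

Oct 31, 2037 is a Saturday.
The range spans 77 days (inclusive of both endpoints).
77 = 7 × 11, so the span is exactly 11 full weeks.
Each full week contributes 3 days from the set (Mon, Sat, Sun): 11 × 3 = 33.

33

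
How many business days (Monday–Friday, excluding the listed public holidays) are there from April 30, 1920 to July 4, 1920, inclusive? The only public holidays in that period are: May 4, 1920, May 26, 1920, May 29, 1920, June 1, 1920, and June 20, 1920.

April 30, 1920 is a Friday.
From April 30, 1920 to July 4, 1920 is 66 days inclusive.
66 = 7 × 9 + 3, so there are 9 full weeks plus 3 extra days.
Each full week contributes 5 weekdays (Mon–Fri): 9 × 5 = 45.
The 3 extra days are Fri, Sat, Sun — 1 of them qualifies.
Total: 45 + 1 = 46.
Holidays: May 4, 1920 (Tue); May 26, 1920 (Wed); May 29, 1920 (Sat); June 1, 1920 (Tue); June 20, 1920 (Sun).
3 of the 5 holidays fall on weekdays; the rest are weekends and were already excluded.
Business days: 46 − 3 = 43.

43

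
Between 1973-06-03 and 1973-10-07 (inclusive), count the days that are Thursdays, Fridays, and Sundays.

55

1973-06-03 is a Sunday.
The range spans 127 days (inclusive of both endpoints).
127 = 7 × 18 + 1, so there are 18 full weeks plus 1 extra day.
Each full week contributes 3 days from the set (Thu, Fri, Sun): 18 × 3 = 54.
The 1 extra day is Sunday — 1 of them qualifies.
Total: 54 + 1 = 55.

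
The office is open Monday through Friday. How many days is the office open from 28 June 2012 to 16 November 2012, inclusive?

28 June 2012 is a Thursday.
That's 142 days from start to end, counting both.
142 = 7 × 20 + 2, so there are 20 full weeks plus 2 extra days.
Each full week contributes 5 weekdays (Mon–Fri): 20 × 5 = 100.
The 2 extra days are Thu, Fri — 2 of them qualify.
Total: 100 + 2 = 102.

102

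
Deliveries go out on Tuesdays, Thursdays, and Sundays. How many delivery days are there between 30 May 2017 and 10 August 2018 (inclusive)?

188

30 May 2017 is a Tuesday.
The range spans 438 days (inclusive of both endpoints).
438 = 7 × 62 + 4, so there are 62 full weeks plus 4 extra days.
Each full week contributes 3 days from the set (Tue, Thu, Sun): 62 × 3 = 186.
The 4 extra days are Tuesday, Wednesday, Thursday, Friday — 2 of them qualify.
Total: 186 + 2 = 188.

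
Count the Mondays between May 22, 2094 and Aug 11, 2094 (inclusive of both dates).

May 22, 2094 is a Saturday.
From May 22, 2094 to Aug 11, 2094 is 82 days inclusive.
82 = 7 × 11 + 5, so there are 11 full weeks plus 5 extra days.
Each full week contributes one Monday: 11 so far.
The 5 extra days are Sat, Sun, Mon, Tue, Wed — 1 of them qualifies.
Total: 11 + 1 = 12.

12 Mondays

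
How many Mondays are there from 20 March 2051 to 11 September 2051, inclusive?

20 March 2051 is a Monday.
The range spans 176 days (inclusive of both endpoints).
176 = 7 × 25 + 1, so there are 25 full weeks plus 1 extra day.
Each full week contributes one Monday: 25 so far.
The 1 extra day is Mon — 1 of them qualifies.
Total: 25 + 1 = 26.

26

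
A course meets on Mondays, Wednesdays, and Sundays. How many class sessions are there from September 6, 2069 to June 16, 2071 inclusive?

278

September 6, 2069 is a Friday.
From September 6, 2069 to June 16, 2071 is 649 days inclusive.
649 = 7 × 92 + 5, so there are 92 full weeks plus 5 extra days.
Each full week contributes 3 days from the set (Mon, Wed, Sun): 92 × 3 = 276.
The 5 extra days are Friday, Saturday, Sunday, Monday, Tuesday — 2 of them qualify.
Total: 276 + 2 = 278.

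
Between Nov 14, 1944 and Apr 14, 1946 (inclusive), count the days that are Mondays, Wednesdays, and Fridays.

Nov 14, 1944 is a Tuesday.
From Nov 14, 1944 to Apr 14, 1946 is 517 days inclusive.
517 = 7 × 73 + 6, so there are 73 full weeks plus 6 extra days.
Each full week contributes 3 days from the set (Mon, Wed, Fri): 73 × 3 = 219.
The 6 extra days are Tue, Wed, Thu, Fri, Sat, Sun — 2 of them qualify.
Total: 219 + 2 = 221.

221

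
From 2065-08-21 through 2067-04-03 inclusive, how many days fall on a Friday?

2065-08-21 is a Friday.
From 2065-08-21 to 2067-04-03 is 591 days inclusive.
591 = 7 × 84 + 3, so there are 84 full weeks plus 3 extra days.
Each full week contributes one Friday: 84 so far.
The 3 extra days are Friday, Saturday, Sunday — 1 of them qualifies.
Total: 84 + 1 = 85.

85 Fridays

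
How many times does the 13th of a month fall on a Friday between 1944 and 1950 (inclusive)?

Friday-the-13ths by year:
1944: Oct
1945: Apr, Jul
1946: Sep, Dec
1947: Jun
1948: Feb, Aug
1949: May
1950: Jan, Oct

11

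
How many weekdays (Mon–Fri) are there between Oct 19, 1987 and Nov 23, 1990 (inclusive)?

Oct 19, 1987 is a Monday.
From Oct 19, 1987 to Nov 23, 1990 is 1132 days inclusive.
1132 = 7 × 161 + 5, so there are 161 full weeks plus 5 extra days.
Each full week contributes 5 weekdays (Mon–Fri): 161 × 5 = 805.
The 5 extra days are Mon, Tue, Wed, Thu, Fri — 5 of them qualify.
Total: 805 + 5 = 810.

810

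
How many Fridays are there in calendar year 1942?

Jan 1, 1942 is a Thursday.
That's 365 days from start to end, counting both.
365 = 7 × 52 + 1, so there are 52 full weeks plus 1 extra day.
Each full week contributes one Friday: 52 so far.
The 1 extra day is Thursday — none qualify.
Total: 52 + 0 = 52.

52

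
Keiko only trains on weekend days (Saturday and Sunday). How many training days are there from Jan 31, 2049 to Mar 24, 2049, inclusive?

Jan 31, 2049 is a Sunday.
The range spans 53 days (inclusive of both endpoints).
53 = 7 × 7 + 4, so there are 7 full weeks plus 4 extra days.
Each full week contributes 2 weekend days (Sat, Sun): 7 × 2 = 14.
The 4 extra days are Sunday, Monday, Tuesday, Wednesday — 1 of them qualifies.
Total: 14 + 1 = 15.

15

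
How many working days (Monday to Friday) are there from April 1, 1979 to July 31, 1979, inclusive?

April 1, 1979 is a Sunday.
The range spans 122 days (inclusive of both endpoints).
122 = 7 × 17 + 3, so there are 17 full weeks plus 3 extra days.
Each full week contributes 5 weekdays (Mon–Fri): 17 × 5 = 85.
The 3 extra days are Sunday, Monday, Tuesday — 2 of them qualify.
Total: 85 + 2 = 87.

87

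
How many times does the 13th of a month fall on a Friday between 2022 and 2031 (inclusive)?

16

Friday-the-13ths by year:
2022: May
2023: Jan, Oct
2024: Sep, Dec
2025: Jun
2026: Feb, Mar, Nov
2027: Aug
2028: Oct
2029: Apr, Jul
2030: Sep, Dec
2031: Jun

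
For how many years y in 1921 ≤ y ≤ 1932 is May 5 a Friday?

1

Day of week of May 5 in each year:
1921: Thu, 1922: Fri ✓, 1923: Sat, 1924: Mon, 1925: Tue, 1926: Wed, 1927: Thu, 1928: Sat, 1929: Sun, 1930: Mon, 1931: Tue, 1932: Thu
Fridays: 1922.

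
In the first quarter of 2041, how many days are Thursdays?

January 1, 2041 is a Tuesday.
The range spans 90 days (inclusive of both endpoints).
90 = 7 × 12 + 6, so there are 12 full weeks plus 6 extra days.
Each full week contributes one Thursday: 12 so far.
The 6 extra days are Tue, Wed, Thu, Fri, Sat, Sun — 1 of them qualifies.
Total: 12 + 1 = 13.

13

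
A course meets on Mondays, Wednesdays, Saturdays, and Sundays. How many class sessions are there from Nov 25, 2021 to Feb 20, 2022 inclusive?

Nov 25, 2021 is a Thursday.
From Nov 25, 2021 to Feb 20, 2022 is 88 days inclusive.
88 = 7 × 12 + 4, so there are 12 full weeks plus 4 extra days.
Each full week contributes 4 days from the set (Mon, Wed, Sat, Sun): 12 × 4 = 48.
The 4 extra days are Thu, Fri, Sat, Sun — 2 of them qualify.
Total: 48 + 2 = 50.

50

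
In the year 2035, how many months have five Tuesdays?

A month has five Tuesdays exactly when Tuesday falls within its first (length − 28) days.
Jan: 31 days, starts Mon → 5 of Mon, Tue, Wed ✓
Feb: 28 days, starts Thu → 5 of (none)
Mar: 31 days, starts Thu → 5 of Thu, Fri, Sat
Apr: 30 days, starts Sun → 5 of Sun, Mon
May: 31 days, starts Tue → 5 of Tue, Wed, Thu ✓
Jun: 30 days, starts Fri → 5 of Fri, Sat
Jul: 31 days, starts Sun → 5 of Sun, Mon, Tue ✓
Aug: 31 days, starts Wed → 5 of Wed, Thu, Fri
Sep: 30 days, starts Sat → 5 of Sat, Sun
Oct: 31 days, starts Mon → 5 of Mon, Tue, Wed ✓
Nov: 30 days, starts Thu → 5 of Thu, Fri
Dec: 31 days, starts Sat → 5 of Sat, Sun, Mon
Months with five Tuesdays: Jan, May, Jul, Oct.

4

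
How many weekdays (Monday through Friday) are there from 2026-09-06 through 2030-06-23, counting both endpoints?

2026-09-06 is a Sunday.
From 2026-09-06 to 2030-06-23 is 1387 days inclusive.
1387 = 7 × 198 + 1, so there are 198 full weeks plus 1 extra day.
Each full week contributes 5 weekdays (Mon–Fri): 198 × 5 = 990.
The 1 extra day is Sun — none qualify.
Total: 990 + 0 = 990.

990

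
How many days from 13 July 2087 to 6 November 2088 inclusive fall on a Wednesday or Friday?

138

13 July 2087 is a Sunday.
That's 483 days from start to end, counting both.
483 = 7 × 69, so the span is exactly 69 full weeks.
Each full week contributes 2 days from the set (Wed, Fri): 69 × 2 = 138.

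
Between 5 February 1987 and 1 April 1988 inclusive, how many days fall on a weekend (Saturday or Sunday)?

5 February 1987 is a Thursday.
From 5 February 1987 to 1 April 1988 is 422 days inclusive.
422 = 7 × 60 + 2, so there are 60 full weeks plus 2 extra days.
Each full week contributes 2 weekend days (Sat, Sun): 60 × 2 = 120.
The 2 extra days are Thu, Fri — none qualify.
Total: 120 + 0 = 120.

120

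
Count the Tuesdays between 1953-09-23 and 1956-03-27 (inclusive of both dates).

131

1953-09-23 is a Wednesday.
That's 917 days from start to end, counting both.
917 = 7 × 131, so the span is exactly 131 full weeks.
Each full week contributes one Tuesday: 131 so far.
Total: 131.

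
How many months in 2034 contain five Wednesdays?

4

A month has five Wednesdays exactly when Wednesday falls within its first (length − 28) days.
Jan: 31 days, starts Sun → 5 of Sun, Mon, Tue
Feb: 28 days, starts Wed → 5 of (none)
Mar: 31 days, starts Wed → 5 of Wed, Thu, Fri ✓
Apr: 30 days, starts Sat → 5 of Sat, Sun
May: 31 days, starts Mon → 5 of Mon, Tue, Wed ✓
Jun: 30 days, starts Thu → 5 of Thu, Fri
Jul: 31 days, starts Sat → 5 of Sat, Sun, Mon
Aug: 31 days, starts Tue → 5 of Tue, Wed, Thu ✓
Sep: 30 days, starts Fri → 5 of Fri, Sat
Oct: 31 days, starts Sun → 5 of Sun, Mon, Tue
Nov: 30 days, starts Wed → 5 of Wed, Thu ✓
Dec: 31 days, starts Fri → 5 of Fri, Sat, Sun
Months with five Wednesdays: Mar, May, Aug, Nov.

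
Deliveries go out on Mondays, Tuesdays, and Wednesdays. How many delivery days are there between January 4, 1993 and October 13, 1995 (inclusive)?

435

January 4, 1993 is a Monday.
That's 1013 days from start to end, counting both.
1013 = 7 × 144 + 5, so there are 144 full weeks plus 5 extra days.
Each full week contributes 3 days from the set (Mon, Tue, Wed): 144 × 3 = 432.
The 5 extra days are Mon, Tue, Wed, Thu, Fri — 3 of them qualify.
Total: 432 + 3 = 435.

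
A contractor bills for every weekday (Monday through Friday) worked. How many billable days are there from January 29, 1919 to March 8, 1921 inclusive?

550

January 29, 1919 is a Wednesday.
From January 29, 1919 to March 8, 1921 is 770 days inclusive.
770 = 7 × 110, so the span is exactly 110 full weeks.
Each full week contributes 5 weekdays (Mon–Fri): 110 × 5 = 550.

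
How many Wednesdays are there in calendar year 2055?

52

January 1, 2055 is a Friday.
From January 1, 2055 to December 31, 2055 is 365 days inclusive.
365 = 7 × 52 + 1, so there are 52 full weeks plus 1 extra day.
Each full week contributes one Wednesday: 52 so far.
The 1 extra day is Friday — none qualify.
Total: 52 + 0 = 52.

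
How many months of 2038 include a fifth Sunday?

4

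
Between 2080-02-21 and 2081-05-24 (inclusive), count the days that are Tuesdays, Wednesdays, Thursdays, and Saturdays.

2080-02-21 is a Wednesday.
From 2080-02-21 to 2081-05-24 is 459 days inclusive.
459 = 7 × 65 + 4, so there are 65 full weeks plus 4 extra days.
Each full week contributes 4 days from the set (Tue, Wed, Thu, Sat): 65 × 4 = 260.
The 4 extra days are Wed, Thu, Fri, Sat — 3 of them qualify.
Total: 260 + 3 = 263.

263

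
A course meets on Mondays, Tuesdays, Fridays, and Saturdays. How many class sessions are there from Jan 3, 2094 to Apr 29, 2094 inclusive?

66

Jan 3, 2094 is a Sunday.
From Jan 3, 2094 to Apr 29, 2094 is 117 days inclusive.
117 = 7 × 16 + 5, so there are 16 full weeks plus 5 extra days.
Each full week contributes 4 days from the set (Mon, Tue, Fri, Sat): 16 × 4 = 64.
The 5 extra days are Sun, Mon, Tue, Wed, Thu — 2 of them qualify.
Total: 64 + 2 = 66.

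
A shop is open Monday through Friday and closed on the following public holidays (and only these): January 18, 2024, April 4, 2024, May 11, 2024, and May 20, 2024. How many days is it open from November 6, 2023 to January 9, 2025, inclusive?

306 business days

November 6, 2023 is a Monday.
The range spans 431 days (inclusive of both endpoints).
431 = 7 × 61 + 4, so there are 61 full weeks plus 4 extra days.
Each full week contributes 5 weekdays (Mon–Fri): 61 × 5 = 305.
The 4 extra days are Monday, Tuesday, Wednesday, Thursday — 4 of them qualify.
Total: 305 + 4 = 309.
Holidays: January 18, 2024 (Thu); April 4, 2024 (Thu); May 11, 2024 (Sat); May 20, 2024 (Mon).
3 of the 4 holidays fall on weekdays; the rest are weekends and were already excluded.
Business days: 309 − 3 = 306.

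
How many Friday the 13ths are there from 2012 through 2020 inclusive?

Friday-the-13ths by year:
2012: Jan, Apr, Jul
2013: Sep, Dec
2014: Jun
2015: Feb, Mar, Nov
2016: May
2017: Jan, Oct
2018: Apr, Jul
2019: Sep, Dec
2020: Mar, Nov

18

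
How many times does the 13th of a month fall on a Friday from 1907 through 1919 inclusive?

21

Friday-the-13ths by year:
1907: Sep, Dec
1908: Mar, Nov
1909: Aug
1910: May
1911: Jan, Oct
1912: Sep, Dec
1913: Jun
1914: Feb, Mar, Nov
1915: Aug
1916: Oct
1917: Apr, Jul
1918: Sep, Dec
1919: Jun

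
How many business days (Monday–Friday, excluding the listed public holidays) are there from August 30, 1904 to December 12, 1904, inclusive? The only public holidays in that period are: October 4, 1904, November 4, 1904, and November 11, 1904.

72 business days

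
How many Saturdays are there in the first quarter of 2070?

13

1 January 2070 is a Wednesday.
The range spans 90 days (inclusive of both endpoints).
90 = 7 × 12 + 6, so there are 12 full weeks plus 6 extra days.
Each full week contributes one Saturday: 12 so far.
The 6 extra days are Wed, Thu, Fri, Sat, Sun, Mon — 1 of them qualifies.
Total: 12 + 1 = 13.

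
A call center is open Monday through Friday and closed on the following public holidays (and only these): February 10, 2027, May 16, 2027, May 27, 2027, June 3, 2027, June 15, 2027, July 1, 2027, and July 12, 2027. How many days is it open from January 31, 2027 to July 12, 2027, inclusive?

January 31, 2027 is a Sunday.
From January 31, 2027 to July 12, 2027 is 163 days inclusive.
163 = 7 × 23 + 2, so there are 23 full weeks plus 2 extra days.
Each full week contributes 5 weekdays (Mon–Fri): 23 × 5 = 115.
The 2 extra days are Sunday, Monday — 1 of them qualifies.
Total: 115 + 1 = 116.
Holidays: February 10, 2027 (Wed); May 16, 2027 (Sun); May 27, 2027 (Thu); June 3, 2027 (Thu); June 15, 2027 (Tue); July 1, 2027 (Thu); July 12, 2027 (Mon).
6 of the 7 holidays fall on weekdays; the rest are weekends and were already excluded.
Business days: 116 − 6 = 110.

110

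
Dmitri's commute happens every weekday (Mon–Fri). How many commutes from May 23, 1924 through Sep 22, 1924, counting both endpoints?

87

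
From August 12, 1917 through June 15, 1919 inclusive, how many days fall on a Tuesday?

96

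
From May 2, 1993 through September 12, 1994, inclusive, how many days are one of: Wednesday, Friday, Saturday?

May 2, 1993 is a Sunday.
From May 2, 1993 to September 12, 1994 is 499 days inclusive.
499 = 7 × 71 + 2, so there are 71 full weeks plus 2 extra days.
Each full week contributes 3 days from the set (Wed, Fri, Sat): 71 × 3 = 213.
The 2 extra days are Sunday, Monday — none qualify.
Total: 213 + 0 = 213.

213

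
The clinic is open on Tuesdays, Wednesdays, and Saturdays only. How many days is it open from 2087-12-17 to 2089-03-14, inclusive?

194

2087-12-17 is a Wednesday.
From 2087-12-17 to 2089-03-14 is 454 days inclusive.
454 = 7 × 64 + 6, so there are 64 full weeks plus 6 extra days.
Each full week contributes 3 days from the set (Tue, Wed, Sat): 64 × 3 = 192.
The 6 extra days are Wednesday, Thursday, Friday, Saturday, Sunday, Monday — 2 of them qualify.
Total: 192 + 2 = 194.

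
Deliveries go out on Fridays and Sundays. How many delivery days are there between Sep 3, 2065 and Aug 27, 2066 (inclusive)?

Sep 3, 2065 is a Thursday.
The range spans 359 days (inclusive of both endpoints).
359 = 7 × 51 + 2, so there are 51 full weeks plus 2 extra days.
Each full week contributes 2 days from the set (Fri, Sun): 51 × 2 = 102.
The 2 extra days are Thu, Fri — 1 of them qualifies.
Total: 102 + 1 = 103.

103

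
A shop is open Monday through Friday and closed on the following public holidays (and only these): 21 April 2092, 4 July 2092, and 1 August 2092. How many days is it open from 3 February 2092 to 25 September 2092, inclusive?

3 February 2092 is a Sunday.
From 3 February 2092 to 25 September 2092 is 236 days inclusive.
236 = 7 × 33 + 5, so there are 33 full weeks plus 5 extra days.
Each full week contributes 5 weekdays (Mon–Fri): 33 × 5 = 165.
The 5 extra days are Sun, Mon, Tue, Wed, Thu — 4 of them qualify.
Total: 165 + 4 = 169.
Holidays: 21 April 2092 (Mon); 4 July 2092 (Fri); 1 August 2092 (Fri).
All 3 holidays fall on weekdays, so subtract 3.
Business days: 169 − 3 = 166.

166 working days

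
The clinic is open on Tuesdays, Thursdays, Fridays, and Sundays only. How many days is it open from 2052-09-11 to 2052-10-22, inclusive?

24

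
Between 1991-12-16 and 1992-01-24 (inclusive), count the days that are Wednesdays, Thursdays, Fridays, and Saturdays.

1991-12-16 is a Monday.
That's 40 days from start to end, counting both.
40 = 7 × 5 + 5, so there are 5 full weeks plus 5 extra days.
Each full week contributes 4 days from the set (Wed, Thu, Fri, Sat): 5 × 4 = 20.
The 5 extra days are Mon, Tue, Wed, Thu, Fri — 3 of them qualify.
Total: 20 + 3 = 23.

23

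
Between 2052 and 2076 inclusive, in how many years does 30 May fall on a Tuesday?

3

Day of week of May 30 in each year:
2052: Thu, 2053: Fri, 2054: Sat, 2055: Sun, 2056: Tue ✓, 2057: Wed, 2058: Thu, 2059: Fri, 2060: Sun, 2061: Mon, 2062: Tue ✓, 2063: Wed, 2064: Fri, 2065: Sat, 2066: Sun, 2067: Mon, 2068: Wed, 2069: Thu, 2070: Fri, 2071: Sat, 2072: Mon, 2073: Tue ✓, 2074: Wed, 2075: Thu, 2076: Sat
Tuesdays: 2056, 2062, 2073.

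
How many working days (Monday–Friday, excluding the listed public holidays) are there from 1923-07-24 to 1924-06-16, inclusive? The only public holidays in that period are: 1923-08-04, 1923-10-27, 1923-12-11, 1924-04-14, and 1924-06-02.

232

1923-07-24 is a Tuesday.
That's 329 days from start to end, counting both.
329 = 7 × 47, so the span is exactly 47 full weeks.
Each full week contributes 5 weekdays (Mon–Fri): 47 × 5 = 235.
Holidays: 1923-08-04 (Sat); 1923-10-27 (Sat); 1923-12-11 (Tue); 1924-04-14 (Mon); 1924-06-02 (Mon).
3 of the 5 holidays fall on weekdays; the rest are weekends and were already excluded.
Business days: 235 − 3 = 232.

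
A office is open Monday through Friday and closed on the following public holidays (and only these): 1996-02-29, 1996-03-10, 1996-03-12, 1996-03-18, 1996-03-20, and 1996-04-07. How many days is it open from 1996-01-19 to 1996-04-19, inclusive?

1996-01-19 is a Friday.
That's 92 days from start to end, counting both.
92 = 7 × 13 + 1, so there are 13 full weeks plus 1 extra day.
Each full week contributes 5 weekdays (Mon–Fri): 13 × 5 = 65.
The 1 extra day is Friday — 1 of them qualifies.
Total: 65 + 1 = 66.
Holidays: 1996-02-29 (Thu); 1996-03-10 (Sun); 1996-03-12 (Tue); 1996-03-18 (Mon); 1996-03-20 (Wed); 1996-04-07 (Sun).
4 of the 6 holidays fall on weekdays; the rest are weekends and were already excluded.
Business days: 66 − 4 = 62.

62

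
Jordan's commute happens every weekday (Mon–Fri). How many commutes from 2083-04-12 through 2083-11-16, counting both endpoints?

157 weekdays

2083-04-12 is a Monday.
From 2083-04-12 to 2083-11-16 is 219 days inclusive.
219 = 7 × 31 + 2, so there are 31 full weeks plus 2 extra days.
Each full week contributes 5 weekdays (Mon–Fri): 31 × 5 = 155.
The 2 extra days are Monday, Tuesday — 2 of them qualify.
Total: 155 + 2 = 157.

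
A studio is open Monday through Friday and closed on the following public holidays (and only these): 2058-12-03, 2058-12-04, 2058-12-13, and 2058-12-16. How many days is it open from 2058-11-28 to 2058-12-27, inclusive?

2058-11-28 is a Thursday.
The range spans 30 days (inclusive of both endpoints).
30 = 7 × 4 + 2, so there are 4 full weeks plus 2 extra days.
Each full week contributes 5 weekdays (Mon–Fri): 4 × 5 = 20.
The 2 extra days are Thu, Fri — 2 of them qualify.
Total: 20 + 2 = 22.
Holidays: 2058-12-03 (Tue); 2058-12-04 (Wed); 2058-12-13 (Fri); 2058-12-16 (Mon).
All 4 holidays fall on weekdays, so subtract 4.
Business days: 22 − 4 = 18.

18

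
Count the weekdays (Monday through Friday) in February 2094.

20 weekdays

February 1, 2094 is a Monday.
The range spans 28 days (inclusive of both endpoints).
28 = 7 × 4, so the span is exactly 4 full weeks.
Each full week contributes 5 weekdays (Mon–Fri): 4 × 5 = 20.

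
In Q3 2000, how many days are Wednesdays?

13

2000-07-01 is a Saturday.
The range spans 92 days (inclusive of both endpoints).
92 = 7 × 13 + 1, so there are 13 full weeks plus 1 extra day.
Each full week contributes one Wednesday: 13 so far.
The 1 extra day is Sat — none qualify.
Total: 13 + 0 = 13.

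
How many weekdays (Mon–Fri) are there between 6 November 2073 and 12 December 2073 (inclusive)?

27

6 November 2073 is a Monday.
That's 37 days from start to end, counting both.
37 = 7 × 5 + 2, so there are 5 full weeks plus 2 extra days.
Each full week contributes 5 weekdays (Mon–Fri): 5 × 5 = 25.
The 2 extra days are Monday, Tuesday — 2 of them qualify.
Total: 25 + 2 = 27.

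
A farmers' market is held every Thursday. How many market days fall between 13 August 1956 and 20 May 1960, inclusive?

13 August 1956 is a Monday.
The range spans 1377 days (inclusive of both endpoints).
1377 = 7 × 196 + 5, so there are 196 full weeks plus 5 extra days.
Each full week contributes one Thursday: 196 so far.
The 5 extra days are Monday, Tuesday, Wednesday, Thursday, Friday — 1 of them qualifies.
Total: 196 + 1 = 197.

197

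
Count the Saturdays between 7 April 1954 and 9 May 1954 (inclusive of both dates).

7 April 1954 is a Wednesday.
From 7 April 1954 to 9 May 1954 is 33 days inclusive.
33 = 7 × 4 + 5, so there are 4 full weeks plus 5 extra days.
Each full week contributes one Saturday: 4 so far.
The 5 extra days are Wednesday, Thursday, Friday, Saturday, Sunday — 1 of them qualifies.
Total: 4 + 1 = 5.

5 Saturdays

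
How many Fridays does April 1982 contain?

5

April 1, 1982 is a Thursday.
The range spans 30 days (inclusive of both endpoints).
30 = 7 × 4 + 2, so there are 4 full weeks plus 2 extra days.
Each full week contributes one Friday: 4 so far.
The 2 extra days are Thu, Fri — 1 of them qualifies.
Total: 4 + 1 = 5.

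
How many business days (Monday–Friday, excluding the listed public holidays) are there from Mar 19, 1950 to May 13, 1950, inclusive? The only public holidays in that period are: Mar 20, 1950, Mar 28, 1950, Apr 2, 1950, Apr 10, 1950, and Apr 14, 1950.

Mar 19, 1950 is a Sunday.
The range spans 56 days (inclusive of both endpoints).
56 = 7 × 8, so the span is exactly 8 full weeks.
Each full week contributes 5 weekdays (Mon–Fri): 8 × 5 = 40.
Total: 40.
Holidays: Mar 20, 1950 (Mon); Mar 28, 1950 (Tue); Apr 2, 1950 (Sun); Apr 10, 1950 (Mon); Apr 14, 1950 (Fri).
4 of the 5 holidays fall on weekdays; the rest are weekends and were already excluded.
Business days: 40 − 4 = 36.

36 business days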